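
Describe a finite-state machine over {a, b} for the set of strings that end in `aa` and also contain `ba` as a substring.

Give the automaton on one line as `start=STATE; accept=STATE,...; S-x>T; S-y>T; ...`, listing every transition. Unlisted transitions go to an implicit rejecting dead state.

Build one automaton per condition and run them in lockstep. One (3 states) tracks how much of the suffix `aa` has currently been matched; the other (3 states) tracks whether and how much of `ba` has been seen. Each combined state is a pair, one component from each; accept when both components accept. Minimizing collapses redundant product states.
4 states suffice.
        a   b  
>  q0   q0  q1 
   q1   q2  q1 
   q2   q3  q1 
 * q3   q3  q1 
(> = start, * = accepting)

start=q0; accept=q3; q0-a>q0; q0-b>q1; q1-a>q2; q1-b>q1; q2-a>q3; q2-b>q1; q3-a>q3; q3-b>q1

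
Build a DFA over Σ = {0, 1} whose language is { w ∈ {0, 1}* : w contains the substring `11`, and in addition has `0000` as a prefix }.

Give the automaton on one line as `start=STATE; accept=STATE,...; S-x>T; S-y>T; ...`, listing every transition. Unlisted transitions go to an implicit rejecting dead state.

Run two small machines in parallel and take their product. The first has 3 states tracking whether and how much of `11` has been seen; the second has 6 states tracking whether the input so far still matches the prefix `0000`. A product state is a pair (one from each), accepting exactly when both do. Equivalent product states are then merged.
8 states suffice.
        0   1  
>  S0   S1  S2 
   S1   S3  S2 
   S2   S2  S2 
   S3   S4  S2 
   S4   S5  S2 
   S5   S5  S6 
   S6   S5  S7 
 * S7   S7  S7 
(> = start, * = accepting)

start=S0; accept=S7; S0-0>S1; S0-1>S2; S1-0>S3; S1-1>S2; S2-0>S2; S2-1>S2; S3-0>S4; S3-1>S2; S4-0>S5; S4-1>S2; S5-0>S5; S5-1>S6; S6-0>S5; S6-1>S7; S7-0>S7; S7-1>S7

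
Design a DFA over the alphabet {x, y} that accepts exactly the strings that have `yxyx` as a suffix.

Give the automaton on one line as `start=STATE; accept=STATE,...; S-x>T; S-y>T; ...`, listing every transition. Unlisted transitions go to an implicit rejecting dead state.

Let each state record the length of the longest suffix of the input read so far that is also a prefix of `yxyx`. B means the last symbol is `y`; C means the last 2 symbols are `yx`; D means the last 3 symbols are `yxy`; E means the last 4 symbols are `yxyx`. Accept only at E, where the string currently ends in `yxyx`.
5 states suffice.
       x  y 
>  A   A  B 
   B   C  B 
   C   A  D 
   D   E  B 
 * E   A  D 
(> = start, * = accepting)

start=A; accept=E; A-x>A; A-y>B; B-x>C; B-y>B; C-x>A; C-y>D; D-x>E; D-y>B; E-x>A; E-y>D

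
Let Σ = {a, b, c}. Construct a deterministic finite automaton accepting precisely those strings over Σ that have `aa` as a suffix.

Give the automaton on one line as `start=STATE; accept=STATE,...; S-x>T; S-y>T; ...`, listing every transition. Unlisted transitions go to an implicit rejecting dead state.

start=q0; accept=q2; q0-a>q1; q0-b>q0; q0-c>q0; q1-a>q2; q1-b>q0; q1-c>q0; q2-a>q2; q2-b>q0; q2-c>q0

Let each state record the length of the longest suffix of the input read so far that is also a prefix of `aa`. q1 means the last symbol is `a`; q2 means the last 2 symbols are `aa`. Accept only at q2, where the string currently ends in `aa`.
3 states suffice.
        a   b   c  
>  q0   q1  q0  q0 
   q1   q2  q0  q0 
 * q2   q2  q0  q0 
(> = start, * = accepting)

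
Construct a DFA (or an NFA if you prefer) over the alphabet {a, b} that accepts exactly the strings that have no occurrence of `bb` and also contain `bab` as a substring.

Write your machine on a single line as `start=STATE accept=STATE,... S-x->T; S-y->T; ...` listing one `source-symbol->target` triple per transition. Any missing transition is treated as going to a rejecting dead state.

Build one automaton per condition and run them in lockstep. One (3 states) tracks partial matches of the forbidden pattern `bb`; the other (4 states) tracks whether and how much of `bab` has been seen. Each combined state is a pair, one component from each; accept when both components accept. Equivalent product states are then merged.
        a   b  
>  q0   q0  q1 
   q1   q2  q3 
   q2   q0  q4 
   q3   q3  q3 
 * q4   q5  q3 
 * q5   q5  q4 
(> = start, * = accepting)

start=q0; accept=q4,q5; q0-a->q0; q0-b->q1; q1-a->q2; q1-b->q3; q2-a->q0; q2-b->q4; q3-a->q3; q3-b->q3; q4-a->q5; q4-b->q3; q5-a->q5; q5-b->q4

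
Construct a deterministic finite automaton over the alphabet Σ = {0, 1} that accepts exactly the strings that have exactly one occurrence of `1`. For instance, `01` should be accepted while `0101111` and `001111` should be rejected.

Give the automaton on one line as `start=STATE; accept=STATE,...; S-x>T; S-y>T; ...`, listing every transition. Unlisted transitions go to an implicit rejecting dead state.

start=q0; accept=q1; q0-0>q0; q0-1>q1; q1-0>q1; q1-1>q2; q2-0>q2; q2-1>q2

Only the number of `1`s matters, and only up to 2. Make a chain q0 → q1 → q2 advanced by each `1` (with q2 absorbing); every other symbol self-loops. The accepting set is {q1}.
3 states suffice.
        0   1  
>  q0   q0  q1 
 * q1   q1  q2 
   q2   q2  q2 
(> = start, * = accepting)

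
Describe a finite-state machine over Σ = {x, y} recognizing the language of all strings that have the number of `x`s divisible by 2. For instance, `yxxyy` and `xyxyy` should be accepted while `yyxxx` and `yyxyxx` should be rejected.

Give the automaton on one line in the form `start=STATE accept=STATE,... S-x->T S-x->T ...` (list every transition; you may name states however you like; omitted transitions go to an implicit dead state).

start=A accept=A A-x->B A-y->A B-x->A B-y->B

The only thing that matters is how many `x`s have appeared, reduced mod 2. Use one state per residue: A for 0, …, B for 1. Reading `x` moves to the next residue; anything else stays put. A is accepting.
       x  y 
>* A   B  A 
   B   A  B 
(> = start, * = accepting)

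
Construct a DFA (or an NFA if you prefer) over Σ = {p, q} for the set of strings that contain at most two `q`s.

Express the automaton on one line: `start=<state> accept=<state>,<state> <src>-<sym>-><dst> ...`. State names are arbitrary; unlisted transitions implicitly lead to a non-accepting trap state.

Only the number of `q`s matters, and only up to 3. Make a chain s0 → s1 → s2 → s3 advanced by each `q` (with s3 absorbing); every other symbol self-loops. The accepting set is {s0, s1, s2}.
With 4 states:
        p   q  
>* s0   s0  s1 
 * s1   s1  s2 
 * s2   s2  s3 
   s3   s3  s3 
(> = start, * = accepting)

start=s0 accept=s0,s1,s2 s0-p->s0 s0-q->s1 s1-p->s1 s1-q->s2 s2-p->s2 s2-q->s3 s3-p->s3 s3-q->s3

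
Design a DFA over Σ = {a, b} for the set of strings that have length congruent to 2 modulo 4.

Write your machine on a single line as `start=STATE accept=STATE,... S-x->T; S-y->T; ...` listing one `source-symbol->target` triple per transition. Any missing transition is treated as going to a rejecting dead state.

start=q0; accept=q2; q0-a->q1; q0-b->q1; q1-a->q2; q1-b->q2; q2-a->q3; q2-b->q3; q3-a->q0; q3-b->q0

Only the length mod 4 matters, so use a 4-cycle: from any state, every input symbol moves to the next state, wrapping q3 back to q0. Mark q2 accepting.
With 4 states:
        a   b  
>  q0   q1  q1 
   q1   q2  q2 
 * q2   q3  q3 
   q3   q0  q0 
(> = start, * = accepting)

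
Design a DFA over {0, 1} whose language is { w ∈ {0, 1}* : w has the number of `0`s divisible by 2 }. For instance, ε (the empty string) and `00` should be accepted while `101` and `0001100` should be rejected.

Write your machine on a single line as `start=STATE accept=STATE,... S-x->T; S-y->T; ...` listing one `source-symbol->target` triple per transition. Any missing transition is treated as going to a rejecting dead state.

The only thing that matters is how many `0`s have appeared, reduced mod 2. Use one state per residue: q0 for 0, …, q1 for 1. Reading `0` moves to the next residue; anything else stays put. q0 is accepting.
With 2 states:
        0   1  
>* q0   q1  q0 
   q1   q0  q1 
(> = start, * = accepting)

start=q0; accept=q0; q0-0->q1; q0-1->q0; q1-0->q0; q1-1->q1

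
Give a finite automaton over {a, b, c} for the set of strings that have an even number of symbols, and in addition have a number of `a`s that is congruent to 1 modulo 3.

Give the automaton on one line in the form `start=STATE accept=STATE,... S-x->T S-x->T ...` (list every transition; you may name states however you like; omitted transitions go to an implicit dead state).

Handle the two conditions separately and then intersect. The first has 2 states tracking the input length modulo 2; the second has 3 states tracking the count of `a`s modulo 3. A product state is a pair (one from each), accepting exactly when both do.
6 states suffice.
        a   b   c  
>  s0   s1  s2  s2 
   s1   s3  s4  s4 
   s2   s4  s0  s0 
   s3   s2  s5  s5 
 * s4   s5  s1  s1 
   s5   s0  s3  s3 
(> = start, * = accepting)

start=s0 accept=s4 s0-a->s1 s0-b->s2 s0-c->s2 s1-a->s3 s1-b->s4 s1-c->s4 s2-a->s4 s2-b->s0 s2-c->s0 s3-a->s2 s3-b->s5 s3-c->s5 s4-a->s5 s4-b->s1 s4-c->s1 s5-a->s0 s5-b->s3 s5-c->s3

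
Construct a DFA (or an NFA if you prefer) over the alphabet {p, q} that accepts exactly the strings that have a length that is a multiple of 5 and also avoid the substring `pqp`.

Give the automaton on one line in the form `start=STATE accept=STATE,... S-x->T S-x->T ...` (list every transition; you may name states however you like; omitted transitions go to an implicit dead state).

start=s0 accept=s0,s14,s15 s0-p->s1 s0-q->s2 s1-p->s3 s1-q->s4 s2-p->s3 s2-q->s5 s3-p->s6 s3-q->s7 s4-p->s8 s4-q->s9 s5-p->s6 s5-q->s9 s6-p->s10 s6-q->s11 s7-p->s12 s7-q->s13 s8-p->s12 s8-q->s12 s9-p->s10 s9-q->s13 s10-p->s14 s10-q->s15 s11-p->s16 s11-q->s0 s12-p->s16 s12-q->s16 s13-p->s14 s13-q->s0 s14-p->s1 s14-q->s17 s15-p->s18 s15-q->s2 s16-p->s18 s16-q->s18 s17-p->s19 s17-q->s5 s18-p->s19 s18-q->s19 s19-p->s8 s19-q->s8

Build one automaton per condition and run them in lockstep. The first has 5 states tracking the input length modulo 5; the second has 4 states tracking partial matches of the forbidden pattern `pqp`. A product state is a pair (one from each), accepting exactly when both do.
          p    q  
>* s0     s1   s2 
   s1     s3   s4 
   s2     s3   s5 
   s3     s6   s7 
   s4     s8   s9 
   s5     s6   s9 
   s6    s10  s11 
   s7    s12  s13 
   s8    s12  s12 
   s9    s10  s13 
   s10   s14  s15 
   s11   s16   s0 
   s12   s16  s16 
   s13   s14   s0 
 * s14    s1  s17 
 * s15   s18   s2 
   s16   s18  s18 
   s17   s19   s5 
   s18   s19  s19 
   s19    s8   s8 
(> = start, * = accepting)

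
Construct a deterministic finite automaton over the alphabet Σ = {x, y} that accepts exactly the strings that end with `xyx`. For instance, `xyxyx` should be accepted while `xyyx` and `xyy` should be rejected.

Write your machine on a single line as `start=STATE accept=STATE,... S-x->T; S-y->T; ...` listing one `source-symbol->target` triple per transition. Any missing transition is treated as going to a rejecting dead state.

Let each state record the length of the longest suffix of the input read so far that is also a prefix of `xyx`. s1 means the last symbol is `x`; s2 means the last 2 symbols are `xy`; s3 means the last 3 symbols are `xyx`. Accept only at s3, where the string currently ends in `xyx`.
A 4-state machine:
        x   y  
>  s0   s1  s0 
   s1   s1  s2 
   s2   s3  s0 
 * s3   s1  s2 
(> = start, * = accepting)

start=s0; accept=s3; s0-x->s1; s0-y->s0; s1-x->s1; s1-y->s2; s2-x->s3; s2-y->s0; s3-x->s1; s3-y->s2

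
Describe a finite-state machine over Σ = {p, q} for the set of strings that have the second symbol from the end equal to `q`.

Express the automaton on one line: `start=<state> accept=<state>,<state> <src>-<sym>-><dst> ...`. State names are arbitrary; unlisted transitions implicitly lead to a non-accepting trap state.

Because acceptance depends on a position counted from the end, the machine has to buffer the most recent 2 symbols. Make each state the string of the last up-to-2 symbols read; on input `x` shift the window left and append `x`. Accept when the buffered window has length 2 and begins with `q`.
With 7 states:
        p   q  
>  S0   S1  S2 
   S1   S3  S4 
   S2   S5  S6 
   S3   S3  S4 
   S4   S5  S6 
 * S5   S3  S4 
 * S6   S5  S6 
(> = start, * = accepting)

start=S0 accept=S5,S6 S0-p->S1 S0-q->S2 S1-p->S3 S1-q->S4 S2-p->S5 S2-q->S6 S3-p->S3 S3-q->S4 S4-p->S5 S4-q->S6 S5-p->S3 S5-q->S4 S6-p->S5 S6-q->S6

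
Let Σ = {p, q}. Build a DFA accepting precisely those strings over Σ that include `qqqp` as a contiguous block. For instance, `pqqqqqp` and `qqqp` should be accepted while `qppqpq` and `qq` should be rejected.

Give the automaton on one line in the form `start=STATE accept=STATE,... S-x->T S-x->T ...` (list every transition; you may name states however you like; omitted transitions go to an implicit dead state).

start=S0 accept=S4 S0-p->S0 S0-q->S1 S1-p->S0 S1-q->S2 S2-p->S0 S2-q->S3 S3-p->S4 S3-q->S3 S4-p->S4 S4-q->S4

States S0..S3 record the length of the longest prefix of `qqqp` that matches the current input suffix. Reaching S4 means `qqqp` has been seen, and we stay there forever. Accept from S4.
        p   q  
>  S0   S0  S1 
   S1   S0  S2 
   S2   S0  S3 
   S3   S4  S3 
 * S4   S4  S4 
(> = start, * = accepting)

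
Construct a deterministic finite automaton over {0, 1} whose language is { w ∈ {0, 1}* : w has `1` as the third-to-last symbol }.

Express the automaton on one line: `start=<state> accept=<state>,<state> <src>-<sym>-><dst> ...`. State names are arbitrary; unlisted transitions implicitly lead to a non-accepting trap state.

A DFA must remember the last 3 symbols (since which symbol is third-to-last isn't known until the input ends). Use one state per possible window of the last ≤3 symbols; accept from those whose window starts with `1`.
A 15-state machine:
          0    1  
>  s0     s1   s2 
   s1     s3   s4 
   s2     s5   s6 
   s3     s7   s8 
   s4     s9  s10 
   s5    s11  s12 
   s6    s13  s14 
   s7     s7   s8 
   s8     s9  s10 
   s9    s11  s12 
   s10   s13  s14 
 * s11    s7   s8 
 * s12    s9  s10 
 * s13   s11  s12 
 * s14   s13  s14 
(> = start, * = accepting)

start=s0 accept=s11,s12,s13,s14 s0-0->s1 s0-1->s2 s1-0->s3 s1-1->s4 s2-0->s5 s2-1->s6 s3-0->s7 s3-1->s8 s4-0->s9 s4-1->s10 s5-0->s11 s5-1->s12 s6-0->s13 s6-1->s14 s7-0->s7 s7-1->s8 s8-0->s9 s8-1->s10 s9-0->s11 s9-1->s12 s10-0->s13 s10-1->s14 s11-0->s7 s11-1->s8 s12-0->s9 s12-1->s10 s13-0->s11 s13-1->s12 s14-0->s13 s14-1->s14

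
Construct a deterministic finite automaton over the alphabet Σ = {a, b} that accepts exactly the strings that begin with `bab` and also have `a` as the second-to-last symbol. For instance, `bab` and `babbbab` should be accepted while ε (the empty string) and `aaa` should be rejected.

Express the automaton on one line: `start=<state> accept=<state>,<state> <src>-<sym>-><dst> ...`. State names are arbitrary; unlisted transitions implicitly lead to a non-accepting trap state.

start=s0 accept=s4,s7 s0-a->s1 s0-b->s2 s1-a->s1 s1-b->s1 s2-a->s3 s2-b->s1 s3-a->s1 s3-b->s4 s4-a->s5 s4-b->s6 s5-a->s7 s5-b->s4 s6-a->s5 s6-b->s6 s7-a->s7 s7-b->s4

Run two small machines in parallel and take their product. The first has 5 states tracking whether the input so far still matches the prefix `bab`; the second has 7 states tracking the last 2 symbols read. A product state is a pair (one from each), accepting exactly when both do. Minimizing collapses redundant product states.
An 8-state machine:
        a   b  
>  s0   s1  s2 
   s1   s1  s1 
   s2   s3  s1 
   s3   s1  s4 
 * s4   s5  s6 
   s5   s7  s4 
   s6   s5  s6 
 * s7   s7  s4 
(> = start, * = accepting)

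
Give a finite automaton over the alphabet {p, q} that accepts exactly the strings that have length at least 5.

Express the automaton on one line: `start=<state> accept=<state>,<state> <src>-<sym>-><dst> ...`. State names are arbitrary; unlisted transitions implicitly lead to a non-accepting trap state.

We only need to distinguish lengths 0, 1, …, 5, and '>5'. Chain A → B → C → D → E → F → G on every symbol, with G looping. Accepting states: {F, G}.
7 states suffice.
       p  q 
>  A   B  B 
   B   C  C 
   C   D  D 
   D   E  E 
   E   F  F 
 * F   G  G 
 * G   G  G 
(> = start, * = accepting)

start=A accept=F,G A-p->B A-q->B B-p->C B-q->C C-p->D C-q->D D-p->E D-q->E E-p->F E-q->F F-p->G F-q->G G-p->G G-q->G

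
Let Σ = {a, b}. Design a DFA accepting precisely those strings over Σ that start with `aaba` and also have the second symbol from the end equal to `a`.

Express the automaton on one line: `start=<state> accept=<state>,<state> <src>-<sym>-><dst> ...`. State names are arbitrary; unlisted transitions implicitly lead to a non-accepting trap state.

start=q0 accept=q6,q7 q0-a->q1 q0-b->q2 q1-a->q3 q1-b->q2 q2-a->q2 q2-b->q2 q3-a->q2 q3-b->q4 q4-a->q5 q4-b->q2 q5-a->q6 q5-b->q7 q6-a->q6 q6-b->q7 q7-a->q5 q7-b->q8 q8-a->q5 q8-b->q8

Build one automaton per condition and run them in lockstep. One (6 states) tracks whether the input so far still matches the prefix `aaba`; the other (7 states) tracks the last 2 symbols read. Each combined state is a pair, one component from each; accept when both components accept. Equivalent product states are then merged.
With 9 states:
        a   b  
>  q0   q1  q2 
   q1   q3  q2 
   q2   q2  q2 
   q3   q2  q4 
   q4   q5  q2 
   q5   q6  q7 
 * q6   q6  q7 
 * q7   q5  q8 
   q8   q5  q8 
(> = start, * = accepting)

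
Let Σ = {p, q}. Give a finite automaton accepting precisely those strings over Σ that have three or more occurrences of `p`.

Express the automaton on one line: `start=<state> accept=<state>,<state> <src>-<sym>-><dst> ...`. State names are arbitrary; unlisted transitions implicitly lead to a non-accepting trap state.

start=S0 accept=S3,S4 S0-p->S1 S0-q->S0 S1-p->S2 S1-q->S1 S2-p->S3 S2-q->S2 S3-p->S4 S3-q->S3 S4-p->S4 S4-q->S4

Count `p`s, saturating at 4: states S0 through S3 mean 0 through 3 `p`s seen; S4 means more than 3. Each `p` increments (capped at S4); other symbols loop. Accept from {S3, S4}.
A 5-state machine:
        p   q  
>  S0   S1  S0 
   S1   S2  S1 
   S2   S3  S2 
 * S3   S4  S3 
 * S4   S4  S4 
(> = start, * = accepting)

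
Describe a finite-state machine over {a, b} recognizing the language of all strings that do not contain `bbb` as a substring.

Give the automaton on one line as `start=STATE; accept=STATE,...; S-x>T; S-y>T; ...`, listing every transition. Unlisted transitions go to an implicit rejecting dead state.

start=S0; accept=S0,S1,S2; S0-a>S0; S0-b>S1; S1-a>S0; S1-b>S2; S2-a>S0; S2-b>S3; S3-a>S3; S3-b>S3

This is the complement of 'contains `bbb`'. Use the same substring-matching states — S0 through S3 holding how much of `bbb` has just been matched — but flip the accepting set: everything except the trap S3 accepts.
4 states suffice.
        a   b  
>* S0   S0  S1 
 * S1   S0  S2 
 * S2   S0  S3 
   S3   S3  S3 
(> = start, * = accepting)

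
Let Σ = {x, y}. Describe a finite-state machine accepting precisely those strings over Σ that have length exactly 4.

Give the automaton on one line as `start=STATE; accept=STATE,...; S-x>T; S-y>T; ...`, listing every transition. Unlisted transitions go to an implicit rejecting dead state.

start=S0; accept=S4; S0-x>S1; S0-y>S1; S1-x>S2; S1-y>S2; S2-x>S3; S2-y>S3; S3-x>S4; S3-y>S4; S4-x>S5; S4-y>S5; S5-x>S5; S5-y>S5

We only need to distinguish lengths 0, 1, …, 4, and '>4'. Chain S0 → S1 → S2 → S3 → S4 → S5 on every symbol, with S5 looping. Accepting states: {S4}.
        x   y  
>  S0   S1  S1 
   S1   S2  S2 
   S2   S3  S3 
   S3   S4  S4 
 * S4   S5  S5 
   S5   S5  S5 
(> = start, * = accepting)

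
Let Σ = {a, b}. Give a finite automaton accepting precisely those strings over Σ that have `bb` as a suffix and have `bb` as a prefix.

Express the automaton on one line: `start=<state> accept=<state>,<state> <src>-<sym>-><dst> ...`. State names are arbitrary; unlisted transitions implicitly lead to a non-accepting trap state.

start=S0 accept=S4 S0-a->S1 S0-b->S2 S1-a->S1 S1-b->S3 S2-a->S1 S2-b->S4 S3-a->S1 S3-b->S5 S4-a->S6 S4-b->S4 S5-a->S1 S5-b->S5 S6-a->S6 S6-b->S7 S7-a->S6 S7-b->S4

Build one automaton per condition and run them in lockstep. The first has 3 states tracking how much of the suffix `bb` has currently been matched; the second has 4 states tracking whether the input so far still matches the prefix `bb`. A product state is a pair (one from each), accepting exactly when both do.
        a   b  
>  S0   S1  S2 
   S1   S1  S3 
   S2   S1  S4 
   S3   S1  S5 
 * S4   S6  S4 
   S5   S1  S5 
   S6   S6  S7 
   S7   S6  S4 
(> = start, * = accepting)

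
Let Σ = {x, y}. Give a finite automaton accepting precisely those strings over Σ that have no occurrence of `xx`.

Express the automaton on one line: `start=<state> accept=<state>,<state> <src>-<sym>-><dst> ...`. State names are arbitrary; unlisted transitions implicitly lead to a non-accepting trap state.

Track partial matches of the forbidden pattern `xx`. State C is a dead state reached once `xx` has occurred; every other state accepts. A means no part of `xx` is currently matched.
3 states suffice.
       x  y 
>* A   B  A 
 * B   C  A 
   C   C  C 
(> = start, * = accepting)

start=A accept=A,B A-x->B A-y->A B-x->C B-y->A C-x->C C-y->C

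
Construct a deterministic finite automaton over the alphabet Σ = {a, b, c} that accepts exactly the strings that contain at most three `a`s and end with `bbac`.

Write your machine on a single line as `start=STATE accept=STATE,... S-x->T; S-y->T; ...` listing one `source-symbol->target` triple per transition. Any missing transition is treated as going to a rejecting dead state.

start=q0; accept=q12,q14,q15; q0-a->q1; q0-b->q2; q0-c->q0; q1-a->q3; q1-b->q4; q1-c->q1; q2-a->q1; q2-b->q5; q2-c->q0; q3-a->q6; q3-b->q7; q3-c->q3; q4-a->q3; q4-b->q8; q4-c->q1; q5-a->q9; q5-b->q5; q5-c->q0; q6-a->q6; q6-b->q6; q6-c->q6; q7-a->q6; q7-b->q10; q7-c->q3; q8-a->q11; q8-b->q8; q8-c->q1; q9-a->q3; q9-b->q4; q9-c->q12; q10-a->q13; q10-b->q10; q10-c->q3; q11-a->q6; q11-b->q7; q11-c->q14; q12-a->q3; q12-b->q4; q12-c->q1; q13-a->q6; q13-b->q6; q13-c->q15; q14-a->q6; q14-b->q7; q14-c->q3; q15-a->q6; q15-b->q6; q15-c->q6

Build one automaton per condition and run them in lockstep. One (5 states) tracks the count of `a`s, saturating at 4; the other (5 states) tracks how much of the suffix `bbac` has currently been matched. Each combined state is a pair, one component from each; accept when both components accept. Equivalent product states are then merged.
With 16 states:
          a    b    c  
>  q0     q1   q2   q0 
   q1     q3   q4   q1 
   q2     q1   q5   q0 
   q3     q6   q7   q3 
   q4     q3   q8   q1 
   q5     q9   q5   q0 
   q6     q6   q6   q6 
   q7     q6  q10   q3 
   q8    q11   q8   q1 
   q9     q3   q4  q12 
   q10   q13  q10   q3 
   q11    q6   q7  q14 
 * q12    q3   q4   q1 
   q13    q6   q6  q15 
 * q14    q6   q7   q3 
 * q15    q6   q6   q6 
(> = start, * = accepting)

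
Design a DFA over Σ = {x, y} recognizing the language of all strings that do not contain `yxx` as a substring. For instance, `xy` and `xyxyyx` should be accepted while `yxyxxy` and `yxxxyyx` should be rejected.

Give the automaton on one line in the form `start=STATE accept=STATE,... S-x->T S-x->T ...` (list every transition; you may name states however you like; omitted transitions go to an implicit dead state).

start=s0 accept=s0,s1,s2 s0-x->s0 s0-y->s1 s1-x->s2 s1-y->s1 s2-x->s3 s2-y->s1 s3-x->s3 s3-y->s3

This is the complement of 'contains `yxx`'. Use the same substring-matching states — s0 through s3 holding how much of `yxx` has just been matched — but flip the accepting set: everything except the trap s3 accepts.
4 states suffice.
        x   y  
>* s0   s0  s1 
 * s1   s2  s1 
 * s2   s3  s1 
   s3   s3  s3 
(> = start, * = accepting)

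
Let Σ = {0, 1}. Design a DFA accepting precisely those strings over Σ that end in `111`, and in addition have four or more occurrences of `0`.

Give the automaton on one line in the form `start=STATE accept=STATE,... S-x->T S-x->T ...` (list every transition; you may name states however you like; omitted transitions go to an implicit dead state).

Build one automaton per condition and run them in lockstep. The first has 4 states tracking how much of the suffix `111` has currently been matched; the second has 6 states tracking the count of `0`s, saturating at 5. A product state is a pair (one from each), accepting exactly when both do. After merging equivalent states the machine shrinks.
        0   1  
>  q0   q1  q0 
   q1   q2  q1 
   q2   q3  q2 
   q3   q4  q3 
   q4   q4  q5 
   q5   q4  q6 
   q6   q4  q7 
 * q7   q4  q7 
(> = start, * = accepting)

start=q0 accept=q7 q0-0->q1 q0-1->q0 q1-0->q2 q1-1->q1 q2-0->q3 q2-1->q2 q3-0->q4 q3-1->q3 q4-0->q4 q4-1->q5 q5-0->q4 q5-1->q6 q6-0->q4 q6-1->q7 q7-0->q4 q7-1->q7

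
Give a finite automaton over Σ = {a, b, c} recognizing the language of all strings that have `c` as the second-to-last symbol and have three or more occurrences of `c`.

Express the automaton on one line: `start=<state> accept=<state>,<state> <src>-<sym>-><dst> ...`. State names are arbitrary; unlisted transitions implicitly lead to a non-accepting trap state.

Handle the two conditions separately and then intersect. The first has 13 states tracking the last 2 symbols read; the second has 5 states tracking the count of `c`s, saturating at 4. A product state is a pair (one from each), accepting exactly when both do. Equivalent product states are then merged.
        a   b   c  
>  S0   S0  S0  S1 
   S1   S1  S1  S2 
   S2   S3  S3  S4 
   S3   S3  S3  S5 
 * S4   S6  S6  S4 
   S5   S6  S6  S4 
 * S6   S3  S3  S5 
(> = start, * = accepting)

start=S0 accept=S4,S6 S0-a->S0 S0-b->S0 S0-c->S1 S1-a->S1 S1-b->S1 S1-c->S2 S2-a->S3 S2-b->S3 S2-c->S4 S3-a->S3 S3-b->S3 S3-c->S5 S4-a->S6 S4-b->S6 S4-c->S4 S5-a->S6 S5-b->S6 S5-c->S4 S6-a->S3 S6-b->S3 S6-c->S5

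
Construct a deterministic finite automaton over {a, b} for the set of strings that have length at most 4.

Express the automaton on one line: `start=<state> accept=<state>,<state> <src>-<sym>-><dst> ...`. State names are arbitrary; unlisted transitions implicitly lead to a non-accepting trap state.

start=q0 accept=q0,q1,q2,q3,q4 q0-a->q1 q0-b->q1 q1-a->q2 q1-b->q2 q2-a->q3 q2-b->q3 q3-a->q4 q3-b->q4 q4-a->q5 q4-b->q5 q5-a->q5 q5-b->q5

Count input length up to 5: every symbol moves from q0 toward q5, which means 'more than 4' and absorbs. Accept from {q0, q1, q2, q3, q4}.
6 states suffice.
        a   b  
>* q0   q1  q1 
 * q1   q2  q2 
 * q2   q3  q3 
 * q3   q4  q4 
 * q4   q5  q5 
   q5   q5  q5 
(> = start, * = accepting)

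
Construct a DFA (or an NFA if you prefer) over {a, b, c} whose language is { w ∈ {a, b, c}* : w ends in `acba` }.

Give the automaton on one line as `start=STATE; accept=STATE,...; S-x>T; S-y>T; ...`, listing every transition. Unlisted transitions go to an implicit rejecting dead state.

start=S0; accept=S4; S0-a>S1; S0-b>S0; S0-c>S0; S1-a>S1; S1-b>S0; S1-c>S2; S2-a>S1; S2-b>S3; S2-c>S0; S3-a>S4; S3-b>S0; S3-c>S0; S4-a>S1; S4-b>S0; S4-c>S2

Let each state record the length of the longest suffix of the input read so far that is also a prefix of `acba`. S1 means the last symbol is `a`; S2 means the last 2 symbols are `ac`; S3 means the last 3 symbols are `acb`; S4 means the last 4 symbols are `acba`. Accept only at S4, where the string currently ends in `acba`.
5 states suffice.
        a   b   c  
>  S0   S1  S0  S0 
   S1   S1  S0  S2 
   S2   S1  S3  S0 
   S3   S4  S0  S0 
 * S4   S1  S0  S2 
(> = start, * = accepting)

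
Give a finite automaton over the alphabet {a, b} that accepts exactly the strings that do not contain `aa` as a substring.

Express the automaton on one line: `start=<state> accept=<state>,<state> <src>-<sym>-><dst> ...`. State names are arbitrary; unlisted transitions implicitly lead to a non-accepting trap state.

Track partial matches of the forbidden pattern `aa`. State S2 is a dead state reached once `aa` has occurred; every other state accepts. S0 means no part of `aa` is currently matched.
        a   b  
>* S0   S1  S0 
 * S1   S2  S0 
   S2   S2  S2 
(> = start, * = accepting)

start=S0 accept=S0,S1 S0-a->S1 S0-b->S0 S1-a->S2 S1-b->S0 S2-a->S2 S2-b->S2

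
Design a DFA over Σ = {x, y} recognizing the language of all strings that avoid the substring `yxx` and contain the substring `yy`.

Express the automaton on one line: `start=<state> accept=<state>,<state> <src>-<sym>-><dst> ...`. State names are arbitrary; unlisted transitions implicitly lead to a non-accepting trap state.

start=s0 accept=s3,s5 s0-x->s0 s0-y->s1 s1-x->s2 s1-y->s3 s2-x->s4 s2-y->s1 s3-x->s5 s3-y->s3 s4-x->s4 s4-y->s4 s5-x->s4 s5-y->s3

Build one automaton per condition and run them in lockstep. The first has 4 states tracking partial matches of the forbidden pattern `yxx`; the second has 3 states tracking whether and how much of `yy` has been seen. A product state is a pair (one from each), accepting exactly when both do. Equivalent product states are then merged.
6 states suffice.
        x   y  
>  s0   s0  s1 
   s1   s2  s3 
   s2   s4  s1 
 * s3   s5  s3 
   s4   s4  s4 
 * s5   s4  s3 
(> = start, * = accepting)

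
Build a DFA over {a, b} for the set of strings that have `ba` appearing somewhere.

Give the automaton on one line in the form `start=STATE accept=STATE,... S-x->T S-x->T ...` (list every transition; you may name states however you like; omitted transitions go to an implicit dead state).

Track how much of `ba` has been matched so far: state s0 is no progress, s2 is the absorbing accept state reached once `ba` has occurred. Intermediate states record partial matches; on a mismatch, fall back to the longest reusable overlap.
3 states suffice.
        a   b  
>  s0   s0  s1 
   s1   s2  s1 
 * s2   s2  s2 
(> = start, * = accepting)

start=s0 accept=s2 s0-a->s0 s0-b->s1 s1-a->s2 s1-b->s1 s2-a->s2 s2-b->s2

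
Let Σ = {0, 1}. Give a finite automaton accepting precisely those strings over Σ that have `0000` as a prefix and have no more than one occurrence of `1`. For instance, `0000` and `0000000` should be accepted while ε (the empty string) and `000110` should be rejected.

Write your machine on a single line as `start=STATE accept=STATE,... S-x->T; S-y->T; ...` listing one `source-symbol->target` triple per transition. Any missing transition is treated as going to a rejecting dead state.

Run two small machines in parallel and take their product. The first has 6 states tracking whether the input so far still matches the prefix `0000`; the second has 3 states tracking the count of `1`s, saturating at 2. A product state is a pair (one from each), accepting exactly when both do. Equivalent product states are then merged.
        0   1  
>  S0   S1  S2 
   S1   S3  S2 
   S2   S2  S2 
   S3   S4  S2 
   S4   S5  S2 
 * S5   S5  S6 
 * S6   S6  S2 
(> = start, * = accepting)

start=S0; accept=S5,S6; S0-0->S1; S0-1->S2; S1-0->S3; S1-1->S2; S2-0->S2; S2-1->S2; S3-0->S4; S3-1->S2; S4-0->S5; S4-1->S2; S5-0->S5; S5-1->S6; S6-0->S6; S6-1->S2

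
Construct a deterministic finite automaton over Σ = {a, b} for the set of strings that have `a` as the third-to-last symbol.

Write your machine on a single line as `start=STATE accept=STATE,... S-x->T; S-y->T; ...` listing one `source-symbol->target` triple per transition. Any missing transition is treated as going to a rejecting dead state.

A DFA must remember the last 3 symbols (since which symbol is third-to-last isn't known until the input ends). Use one state per possible window of the last ≤3 symbols; accept from those whose window starts with `a`.
A 15-state machine:
          a    b  
>  q0     q1   q2 
   q1     q3   q4 
   q2     q5   q6 
   q3     q7   q8 
   q4     q9  q10 
   q5    q11  q12 
   q6    q13  q14 
 * q7     q7   q8 
 * q8     q9  q10 
 * q9    q11  q12 
 * q10   q13  q14 
   q11    q7   q8 
   q12    q9  q10 
   q13   q11  q12 
   q14   q13  q14 
(> = start, * = accepting)

start=q0; accept=q7,q8,q9,q10; q0-a->q1; q0-b->q2; q1-a->q3; q1-b->q4; q2-a->q5; q2-b->q6; q3-a->q7; q3-b->q8; q4-a->q9; q4-b->q10; q5-a->q11; q5-b->q12; q6-a->q13; q6-b->q14; q7-a->q7; q7-b->q8; q8-a->q9; q8-b->q10; q9-a->q11; q9-b->q12; q10-a->q13; q10-b->q14; q11-a->q7; q11-b->q8; q12-a->q9; q12-b->q10; q13-a->q11; q13-b->q12; q14-a->q13; q14-b->q14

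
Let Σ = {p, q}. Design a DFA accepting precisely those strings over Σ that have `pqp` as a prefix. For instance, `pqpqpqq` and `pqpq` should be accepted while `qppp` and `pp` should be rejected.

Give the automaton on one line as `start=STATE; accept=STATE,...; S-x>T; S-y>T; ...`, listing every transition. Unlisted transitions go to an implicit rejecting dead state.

start=s0; accept=s3; s0-p>s1; s0-q>s4; s1-p>s4; s1-q>s2; s2-p>s3; s2-q>s4; s3-p>s3; s3-q>s3; s4-p>s4; s4-q>s4

Walk along `pqp` while the input agrees: from s0 take `p` to s1, and so on. Any deviation drops to the rejecting sink s4. Once s3 is reached the prefix is confirmed and every continuation is accepted.
        p   q  
>  s0   s1  s4 
   s1   s4  s2 
   s2   s3  s4 
 * s3   s3  s3 
   s4   s4  s4 
(> = start, * = accepting)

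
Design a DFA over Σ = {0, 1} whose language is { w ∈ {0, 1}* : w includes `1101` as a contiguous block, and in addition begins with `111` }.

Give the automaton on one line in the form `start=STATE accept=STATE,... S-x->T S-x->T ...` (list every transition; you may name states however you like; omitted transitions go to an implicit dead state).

Build one automaton per condition and run them in lockstep. The first has 5 states tracking whether and how much of `1101` has been seen; the second has 5 states tracking whether the input so far still matches the prefix `111`. A product state is a pair (one from each), accepting exactly when both do. Minimizing collapses redundant product states.
A 9-state machine:
        0   1  
>  S0   S1  S2 
   S1   S1  S1 
   S2   S1  S3 
   S3   S1  S4 
   S4   S5  S4 
   S5   S6  S7 
   S6   S6  S8 
 * S7   S7  S7 
   S8   S6  S4 
(> = start, * = accepting)

start=S0 accept=S7 S0-0->S1 S0-1->S2 S1-0->S1 S1-1->S1 S2-0->S1 S2-1->S3 S3-0->S1 S3-1->S4 S4-0->S5 S4-1->S4 S5-0->S6 S5-1->S7 S6-0->S6 S6-1->S8 S7-0->S7 S7-1->S7 S8-0->S6 S8-1->S4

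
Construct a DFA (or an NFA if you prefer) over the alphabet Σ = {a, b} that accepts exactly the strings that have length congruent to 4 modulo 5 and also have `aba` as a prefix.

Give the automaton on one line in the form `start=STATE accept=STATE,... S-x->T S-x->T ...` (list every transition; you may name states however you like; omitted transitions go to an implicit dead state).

Run two small machines in parallel and take their product. The first has 5 states tracking the input length modulo 5; the second has 5 states tracking whether the input so far still matches the prefix `aba`. A product state is a pair (one from each), accepting exactly when both do.
A 13-state machine:
          a    b  
>  q0     q1   q2 
   q1     q3   q4 
   q2     q3   q3 
   q3     q5   q5 
   q4     q6   q5 
   q5     q7   q7 
   q6     q8   q8 
   q7     q9   q9 
 * q8    q10  q10 
   q9     q2   q2 
   q10   q11  q11 
   q11   q12  q12 
   q12    q6   q6 
(> = start, * = accepting)

start=q0 accept=q8 q0-a->q1 q0-b->q2 q1-a->q3 q1-b->q4 q2-a->q3 q2-b->q3 q3-a->q5 q3-b->q5 q4-a->q6 q4-b->q5 q5-a->q7 q5-b->q7 q6-a->q8 q6-b->q8 q7-a->q9 q7-b->q9 q8-a->q10 q8-b->q10 q9-a->q2 q9-b->q2 q10-a->q11 q10-b->q11 q11-a->q12 q11-b->q12 q12-a->q6 q12-b->q6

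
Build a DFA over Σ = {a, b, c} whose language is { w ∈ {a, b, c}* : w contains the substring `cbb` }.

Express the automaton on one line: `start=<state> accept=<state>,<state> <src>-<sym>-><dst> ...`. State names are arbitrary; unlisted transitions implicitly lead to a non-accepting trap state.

start=q0 accept=q3 q0-a->q0 q0-b->q0 q0-c->q1 q1-a->q0 q1-b->q2 q1-c->q1 q2-a->q0 q2-b->q3 q2-c->q1 q3-a->q3 q3-b->q3 q3-c->q3

States q0..q2 record the length of the longest prefix of `cbb` that matches the current input suffix. Reaching q3 means `cbb` has been seen, and we stay there forever. Accept from q3.
        a   b   c  
>  q0   q0  q0  q1 
   q1   q0  q2  q1 
   q2   q0  q3  q1 
 * q3   q3  q3  q3 
(> = start, * = accepting)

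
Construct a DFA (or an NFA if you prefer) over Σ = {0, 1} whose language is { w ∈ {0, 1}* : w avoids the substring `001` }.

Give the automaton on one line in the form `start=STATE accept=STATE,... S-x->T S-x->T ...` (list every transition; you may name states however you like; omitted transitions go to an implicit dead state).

This is the complement of 'contains `001`'. Use the same substring-matching states — S0 through S3 holding how much of `001` has just been matched — but flip the accepting set: everything except the trap S3 accepts.
4 states suffice.
        0   1  
>* S0   S1  S0 
 * S1   S2  S0 
 * S2   S2  S3 
   S3   S3  S3 
(> = start, * = accepting)

start=S0 accept=S0,S1,S2 S0-0->S1 S0-1->S0 S1-0->S2 S1-1->S0 S2-0->S2 S2-1->S3 S3-0->S3 S3-1->S3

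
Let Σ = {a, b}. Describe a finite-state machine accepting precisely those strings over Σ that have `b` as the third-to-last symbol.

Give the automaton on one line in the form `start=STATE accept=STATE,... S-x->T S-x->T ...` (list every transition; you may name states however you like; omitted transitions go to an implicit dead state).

start=S0 accept=S11,S12,S13,S14 S0-a->S1 S0-b->S2 S1-a->S3 S1-b->S4 S2-a->S5 S2-b->S6 S3-a->S7 S3-b->S8 S4-a->S9 S4-b->S10 S5-a->S11 S5-b->S12 S6-a->S13 S6-b->S14 S7-a->S7 S7-b->S8 S8-a->S9 S8-b->S10 S9-a->S11 S9-b->S12 S10-a->S13 S10-b->S14 S11-a->S7 S11-b->S8 S12-a->S9 S12-b->S10 S13-a->S11 S13-b->S12 S14-a->S13 S14-b->S14

Because acceptance depends on a position counted from the end, the machine has to buffer the most recent 3 symbols. Make each state the string of the last up-to-3 symbols read; on input `x` shift the window left and append `x`. Accept when the buffered window has length 3 and begins with `b`.
          a    b  
>  S0     S1   S2 
   S1     S3   S4 
   S2     S5   S6 
   S3     S7   S8 
   S4     S9  S10 
   S5    S11  S12 
   S6    S13  S14 
   S7     S7   S8 
   S8     S9  S10 
   S9    S11  S12 
   S10   S13  S14 
 * S11    S7   S8 
 * S12    S9  S10 
 * S13   S11  S12 
 * S14   S13  S14 
(> = start, * = accepting)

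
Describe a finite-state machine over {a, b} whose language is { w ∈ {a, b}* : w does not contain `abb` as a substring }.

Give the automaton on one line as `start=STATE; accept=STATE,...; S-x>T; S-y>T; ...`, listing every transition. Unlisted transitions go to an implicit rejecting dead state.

start=q0; accept=q0,q1,q2; q0-a>q1; q0-b>q0; q1-a>q1; q1-b>q2; q2-a>q1; q2-b>q3; q3-a>q3; q3-b>q3

This is the complement of 'contains `abb`'. Use the same substring-matching states — q0 through q3 holding how much of `abb` has just been matched — but flip the accepting set: everything except the trap q3 accepts.
With 4 states:
        a   b  
>* q0   q1  q0 
 * q1   q1  q2 
 * q2   q1  q3 
   q3   q3  q3 
(> = start, * = accepting)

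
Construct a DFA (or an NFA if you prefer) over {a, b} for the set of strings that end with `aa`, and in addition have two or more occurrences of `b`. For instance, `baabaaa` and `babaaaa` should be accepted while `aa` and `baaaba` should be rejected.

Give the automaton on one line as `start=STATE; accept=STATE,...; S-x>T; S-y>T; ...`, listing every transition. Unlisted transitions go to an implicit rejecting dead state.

start=q0; accept=q4; q0-a>q0; q0-b>q1; q1-a>q1; q1-b>q2; q2-a>q3; q2-b>q2; q3-a>q4; q3-b>q2; q4-a>q4; q4-b>q2

Handle the two conditions separately and then intersect. One (3 states) tracks how much of the suffix `aa` has currently been matched; the other (4 states) tracks the count of `b`s, saturating at 3. Each combined state is a pair, one component from each; accept when both components accept. Minimizing collapses redundant product states.
A 5-state machine:
        a   b  
>  q0   q0  q1 
   q1   q1  q2 
   q2   q3  q2 
   q3   q4  q2 
 * q4   q4  q2 
(> = start, * = accepting)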